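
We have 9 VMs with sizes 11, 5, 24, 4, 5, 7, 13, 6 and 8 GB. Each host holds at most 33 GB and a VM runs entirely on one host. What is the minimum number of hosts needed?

Total = 24 + 13 + 11 + 8 + 7 + 6 + 5 + 5 + 4 = 83 GB.
Lower bound: ⌈83/33⌉ = 3 hosts.
A packing using 3 hosts:
  host 1: 24 + 8 = 32
  host 2: 13 + 11 + 7 = 31
  host 3: 6 + 5 + 5 + 4 = 20
This matches the lower bound, so 3 is optimal.

3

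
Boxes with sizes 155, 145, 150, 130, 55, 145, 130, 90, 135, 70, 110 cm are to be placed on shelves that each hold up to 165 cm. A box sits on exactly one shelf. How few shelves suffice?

9

Total = 155 + 150 + 145 + 145 + 135 + 130 + 130 + 110 + 90 + 70 + 55 = 1315 cm.
Lower bound: ⌈1315/165⌉ = 8 shelves.
Also, 9 boxes each exceed 165/2 cm, and no two of those can share a shelf, so at least 9 shelves are needed.
A packing using 9 shelves:
  shelf 1: 155 = 155
  shelf 2: 150 = 150
  shelf 3: 145 = 145
  shelf 4: 145 = 145
  shelf 5: 135 = 135
  shelf 6: 130 = 130
  shelf 7: 130 = 130
  shelf 8: 110 + 55 = 165
  shelf 9: 90 + 70 = 160
This matches the lower bound, so 9 is optimal.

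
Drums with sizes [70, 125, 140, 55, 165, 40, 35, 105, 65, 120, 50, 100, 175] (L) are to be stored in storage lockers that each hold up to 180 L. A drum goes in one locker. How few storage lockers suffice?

8

Total = 175 + 165 + 140 + 125 + 120 + 105 + 100 + 70 + 65 + 55 + 50 + 40 + 35 = 1245 L.
Lower bound: ⌈1245/180⌉ = 7 storage lockers.
A packing using 8 storage lockers:
  locker 1: 175 = 175
  locker 2: 165 = 165
  locker 3: 140 + 40 = 180
  locker 4: 125 + 55 = 180
  locker 5: 120 + 50 = 170
  locker 6: 105 + 70 = 175
  locker 7: 100 + 65 = 165
  locker 8: 35 = 35
No arrangement into 7 storage lockers stays within capacity, so 8 is optimal.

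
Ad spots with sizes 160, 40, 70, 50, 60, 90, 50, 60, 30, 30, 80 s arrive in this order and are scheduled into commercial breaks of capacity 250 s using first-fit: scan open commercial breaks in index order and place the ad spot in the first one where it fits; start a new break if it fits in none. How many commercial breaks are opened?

3

  160 → break 1 (new)  [load 160/250]
  40 → break 1  [load 200/250]
  70 → break 2 (new)  [load 70/250]
  50 → break 1  [load 250/250]
  60 → break 2  [load 130/250]
  90 → break 2  [load 220/250]
  50 → break 3 (new)  [load 50/250]
  60 → break 3  [load 110/250]
  30 → break 2  [load 250/250]
  30 → break 3  [load 140/250]
  80 → break 3  [load 220/250]
3 commercial breaks opened.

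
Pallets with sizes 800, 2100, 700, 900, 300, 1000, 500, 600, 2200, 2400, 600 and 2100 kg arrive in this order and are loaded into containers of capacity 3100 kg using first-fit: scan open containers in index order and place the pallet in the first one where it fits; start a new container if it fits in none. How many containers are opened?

6

  800 → container 1 (new)  [load 800/3100]
  2100 → container 1  [load 2900/3100]
  700 → container 2 (new)  [load 700/3100]
  900 → container 2  [load 1600/3100]
  300 → container 2  [load 1900/3100]
  1000 → container 2  [load 2900/3100]
  500 → container 3 (new)  [load 500/3100]
  600 → container 3  [load 1100/3100]
  2200 → container 4 (new)  [load 2200/3100]
  2400 → container 5 (new)  [load 2400/3100]
  600 → container 3  [load 1700/3100]
  2100 → container 6 (new)  [load 2100/3100]
6 containers opened.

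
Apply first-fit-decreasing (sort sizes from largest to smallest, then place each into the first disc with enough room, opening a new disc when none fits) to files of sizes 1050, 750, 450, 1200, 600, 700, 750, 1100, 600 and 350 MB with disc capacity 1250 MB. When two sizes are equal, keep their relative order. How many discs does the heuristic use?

7

Sorted descending: 1200, 1100, 1050, 750, 750, 700, 600, 600, 450, 350.
  1200 → disc 1 (new)  [load 1200/1250]
  1100 → disc 2 (new)  [load 1100/1250]
  1050 → disc 3 (new)  [load 1050/1250]
  750 → disc 4 (new)  [load 750/1250]
  750 → disc 5 (new)  [load 750/1250]
  700 → disc 6 (new)  [load 700/1250]
  600 → disc 7 (new)  [load 600/1250]
  600 → disc 7  [load 1200/1250]
  450 → disc 4  [load 1200/1250]
  350 → disc 5  [load 1100/1250]
7 discs opened.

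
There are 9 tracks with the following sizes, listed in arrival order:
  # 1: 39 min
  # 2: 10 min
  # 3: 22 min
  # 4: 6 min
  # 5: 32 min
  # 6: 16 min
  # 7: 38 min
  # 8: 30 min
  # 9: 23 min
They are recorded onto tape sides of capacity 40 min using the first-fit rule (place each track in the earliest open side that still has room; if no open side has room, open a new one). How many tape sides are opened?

  39 → side 1 (new)  [load 39/40]
  10 → side 2 (new)  [load 10/40]
  22 → side 2  [load 32/40]
  6 → side 2  [load 38/40]
  32 → side 3 (new)  [load 32/40]
  16 → side 4 (new)  [load 16/40]
  38 → side 5 (new)  [load 38/40]
  30 → side 6 (new)  [load 30/40]
  23 → side 4  [load 39/40]
6 tape sides opened.

6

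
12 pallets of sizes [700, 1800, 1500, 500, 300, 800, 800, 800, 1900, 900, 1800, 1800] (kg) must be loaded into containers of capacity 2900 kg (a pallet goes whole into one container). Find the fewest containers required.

5

Total = 1900 + 1800 + 1800 + 1800 + 1500 + 900 + 800 + 800 + 800 + 700 + 500 + 300 = 13600 kg.
Lower bound: ⌈13600/2900⌉ = 5 containers.
A packing using 5 containers:
  container 1: 1900 + 900 = 2800
  container 2: 1800 + 800 + 300 = 2900
  container 3: 1800 + 800 = 2600
  container 4: 1800 + 800 = 2600
  container 5: 1500 + 700 + 500 = 2700
This matches the lower bound, so 5 is optimal.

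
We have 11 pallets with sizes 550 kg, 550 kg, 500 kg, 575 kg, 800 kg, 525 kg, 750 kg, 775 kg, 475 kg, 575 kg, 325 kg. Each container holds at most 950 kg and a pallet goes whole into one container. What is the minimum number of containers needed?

Total = 800 + 775 + 750 + 575 + 575 + 550 + 550 + 525 + 500 + 475 + 325 = 6400 kg.
Lower bound: ⌈6400/950⌉ = 7 containers.
Also, 9 pallets each exceed 475 kg, and no two of those can share a container, so at least 9 containers are needed.
A packing using 10 containers:
  container 1: 800 = 800
  container 2: 775 = 775
  container 3: 750 = 750
  container 4: 575 + 325 = 900
  container 5: 575 = 575
  container 6: 550 = 550
  container 7: 550 = 550
  container 8: 525 = 525
  container 9: 500 = 500
  container 10: 475 = 475
No arrangement into 9 containers stays within capacity, so 10 is optimal.

10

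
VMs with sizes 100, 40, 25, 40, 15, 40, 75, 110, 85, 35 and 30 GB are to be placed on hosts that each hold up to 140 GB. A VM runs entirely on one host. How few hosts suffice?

5

Total = 110 + 100 + 85 + 75 + 40 + 40 + 40 + 35 + 30 + 25 + 15 = 595 GB.
Lower bound: ⌈595/140⌉ = 5 hosts.
A packing using 5 hosts:
  host 1: 110 + 30 = 140
  host 2: 100 + 40 = 140
  host 3: 85 + 40 + 15 = 140
  host 4: 75 + 40 + 25 = 140
  host 5: 35 = 35
This matches the lower bound, so 5 is optimal.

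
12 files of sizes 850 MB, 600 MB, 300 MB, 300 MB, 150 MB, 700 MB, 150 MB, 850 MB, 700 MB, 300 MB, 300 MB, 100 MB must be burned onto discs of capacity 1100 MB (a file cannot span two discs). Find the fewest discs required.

6

Total = 850 + 850 + 700 + 700 + 600 + 300 + 300 + 300 + 300 + 150 + 150 + 100 = 5300 MB.
Lower bound: ⌈5300/1100⌉ = 5 discs.
A packing using 6 discs:
  disc 1: 850 + 150 + 100 = 1100
  disc 2: 850 + 150 = 1000
  disc 3: 700 + 300 = 1000
  disc 4: 700 + 300 = 1000
  disc 5: 600 + 300 = 900
  disc 6: 300 = 300
No arrangement into 5 discs stays within capacity, so 6 is optimal.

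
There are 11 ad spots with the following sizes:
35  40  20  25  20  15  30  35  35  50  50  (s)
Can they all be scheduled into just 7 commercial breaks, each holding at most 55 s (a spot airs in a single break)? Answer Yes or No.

Yes

A valid assignment using 7 commercial breaks:
  break 1: 50 = 50
  break 2: 50 = 50
  break 3: 40 + 15 = 55
  break 4: 35 + 20 = 55
  break 5: 35 + 20 = 55
  break 6: 35 = 35
  break 7: 30 + 25 = 55
Every load is within 55 s, so 7 commercial breaks suffice.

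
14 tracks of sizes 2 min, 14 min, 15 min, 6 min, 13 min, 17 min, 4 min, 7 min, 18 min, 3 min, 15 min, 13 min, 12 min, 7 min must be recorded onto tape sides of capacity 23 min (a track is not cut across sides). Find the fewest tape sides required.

Total = 18 + 17 + 15 + 15 + 14 + 13 + 13 + 12 + 7 + 7 + 6 + 4 + 3 + 2 = 146 min.
Lower bound: ⌈146/23⌉ = 7 tape sides.
Also, 8 tracks each exceed 23/2 min, and no two of those can share a side, so at least 8 tape sides are needed.
A packing using 8 tape sides:
  side 1: 18 + 4 = 22
  side 2: 17 + 6 = 23
  side 3: 15 + 7 = 22
  side 4: 15 + 7 = 22
  side 5: 14 + 3 + 2 = 19
  side 6: 13 = 13
  side 7: 13 = 13
  side 8: 12 = 12
This matches the lower bound, so 8 is optimal.

8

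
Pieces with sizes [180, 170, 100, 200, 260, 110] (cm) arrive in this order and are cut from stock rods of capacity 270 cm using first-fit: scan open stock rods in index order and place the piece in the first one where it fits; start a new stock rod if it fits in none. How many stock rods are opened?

5

  180 → stock rod 1 (new)  [load 180/270]
  170 → stock rod 2 (new)  [load 170/270]
  100 → stock rod 2  [load 270/270]
  200 → stock rod 3 (new)  [load 200/270]
  260 → stock rod 4 (new)  [load 260/270]
  110 → stock rod 5 (new)  [load 110/270]
5 stock rods opened.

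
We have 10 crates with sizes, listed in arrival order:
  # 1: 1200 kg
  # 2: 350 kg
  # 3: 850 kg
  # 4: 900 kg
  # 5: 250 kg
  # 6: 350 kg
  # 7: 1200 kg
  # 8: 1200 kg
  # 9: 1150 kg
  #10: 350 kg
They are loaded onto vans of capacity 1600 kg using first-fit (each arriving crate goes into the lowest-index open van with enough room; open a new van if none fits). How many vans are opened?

6

  1200 → van 1 (new)  [load 1200/1600]
  350 → van 1  [load 1550/1600]
  850 → van 2 (new)  [load 850/1600]
  900 → van 3 (new)  [load 900/1600]
  250 → van 2  [load 1100/1600]
  350 → van 2  [load 1450/1600]
  1200 → van 4 (new)  [load 1200/1600]
  1200 → van 5 (new)  [load 1200/1600]
  1150 → van 6 (new)  [load 1150/1600]
  350 → van 3  [load 1250/1600]
6 vans opened.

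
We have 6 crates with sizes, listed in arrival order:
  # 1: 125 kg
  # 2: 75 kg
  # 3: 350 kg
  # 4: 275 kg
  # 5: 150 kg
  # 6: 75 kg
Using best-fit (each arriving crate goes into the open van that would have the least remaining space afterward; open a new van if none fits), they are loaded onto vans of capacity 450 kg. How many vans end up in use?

3

  125 → van 1 (new)  [load 125/450]
  75 → van 1  [load 200/450]
  350 → van 2 (new)  [load 350/450]
  275 → van 3 (new)  [load 275/450]
  150 → van 3  [load 425/450]
  75 → van 2  [load 425/450]
3 vans opened.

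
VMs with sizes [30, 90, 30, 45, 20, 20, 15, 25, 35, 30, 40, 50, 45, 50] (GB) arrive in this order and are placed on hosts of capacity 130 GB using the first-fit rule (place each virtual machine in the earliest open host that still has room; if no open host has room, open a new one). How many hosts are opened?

5

  30 → host 1 (new)  [load 30/130]
  90 → host 1  [load 120/130]
  30 → host 2 (new)  [load 30/130]
  45 → host 2  [load 75/130]
  20 → host 2  [load 95/130]
  20 → host 2  [load 115/130]
  15 → host 2  [load 130/130]
  25 → host 3 (new)  [load 25/130]
  35 → host 3  [load 60/130]
  30 → host 3  [load 90/130]
  40 → host 3  [load 130/130]
  50 → host 4 (new)  [load 50/130]
  45 → host 4  [load 95/130]
  50 → host 5 (new)  [load 50/130]
5 hosts opened.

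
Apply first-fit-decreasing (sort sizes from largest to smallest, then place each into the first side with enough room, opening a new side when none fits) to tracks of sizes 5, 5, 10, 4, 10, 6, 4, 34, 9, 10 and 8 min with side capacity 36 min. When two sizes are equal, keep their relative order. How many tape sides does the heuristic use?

3

Sorted descending: 34, 10, 10, 10, 9, 8, 6, 5, 5, 4, 4.
  34 → side 1 (new)  [load 34/36]
  10 → side 2 (new)  [load 10/36]
  10 → side 2  [load 20/36]
  10 → side 2  [load 30/36]
  9 → side 3 (new)  [load 9/36]
  8 → side 3  [load 17/36]
  6 → side 2  [load 36/36]
  5 → side 3  [load 22/36]
  5 → side 3  [load 27/36]
  4 → side 3  [load 31/36]
  4 → side 3  [load 35/36]
3 tape sides opened.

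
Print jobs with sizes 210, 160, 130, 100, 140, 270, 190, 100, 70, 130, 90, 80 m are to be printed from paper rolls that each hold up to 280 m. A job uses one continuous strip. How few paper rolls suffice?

7

Total = 270 + 210 + 190 + 160 + 140 + 130 + 130 + 100 + 100 + 90 + 80 + 70 = 1670 m.
Lower bound: ⌈1670/280⌉ = 6 paper rolls.
A packing using 7 paper rolls:
  roll 1: 270 = 270
  roll 2: 210 + 70 = 280
  roll 3: 190 + 90 = 280
  roll 4: 160 + 100 = 260
  roll 5: 140 + 130 = 270
  roll 6: 130 + 100 = 230
  roll 7: 80 = 80
No arrangement into 6 paper rolls stays within capacity, so 7 is optimal.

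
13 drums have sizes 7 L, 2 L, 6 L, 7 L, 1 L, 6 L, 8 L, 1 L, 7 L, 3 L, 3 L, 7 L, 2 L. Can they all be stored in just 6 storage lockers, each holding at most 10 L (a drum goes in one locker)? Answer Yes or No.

No

Total = 60 L; ⌈60/10⌉ = 6.
7 drums each exceed half the capacity and cannot share a locker, forcing at least 7 storage lockers.
At least 7 storage lockers are required, but only 6 are allowed.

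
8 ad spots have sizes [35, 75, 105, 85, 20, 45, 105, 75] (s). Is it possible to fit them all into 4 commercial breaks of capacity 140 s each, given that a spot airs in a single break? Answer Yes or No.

Total = 545 s; ⌈545/140⌉ = 4.
5 ad spots each exceed half the capacity and cannot share a break, forcing at least 5 commercial breaks.
At least 5 commercial breaks are required, but only 4 are allowed.

No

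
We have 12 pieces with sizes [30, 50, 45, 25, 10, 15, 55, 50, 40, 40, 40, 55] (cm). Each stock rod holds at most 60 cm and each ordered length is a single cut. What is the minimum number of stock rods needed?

9

Total = 55 + 55 + 50 + 50 + 45 + 40 + 40 + 40 + 30 + 25 + 15 + 10 = 455 cm.
Lower bound: ⌈455/60⌉ = 8 stock rods.
A packing using 9 stock rods:
  stock rod 1: 55 = 55
  stock rod 2: 55 = 55
  stock rod 3: 50 + 10 = 60
  stock rod 4: 50 = 50
  stock rod 5: 45 + 15 = 60
  stock rod 6: 40 = 40
  stock rod 7: 40 = 40
  stock rod 8: 40 = 40
  stock rod 9: 30 + 25 = 55
No arrangement into 8 stock rods stays within capacity, so 9 is optimal.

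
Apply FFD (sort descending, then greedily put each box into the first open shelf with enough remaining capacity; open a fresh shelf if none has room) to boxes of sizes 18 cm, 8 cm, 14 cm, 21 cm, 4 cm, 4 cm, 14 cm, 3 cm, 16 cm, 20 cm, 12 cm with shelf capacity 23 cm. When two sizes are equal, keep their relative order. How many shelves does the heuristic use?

Sorted descending: 21, 20, 18, 16, 14, 14, 12, 8, 4, 4, 3.
  21 → shelf 1 (new)  [load 21/23]
  20 → shelf 2 (new)  [load 20/23]
  18 → shelf 3 (new)  [load 18/23]
  16 → shelf 4 (new)  [load 16/23]
  14 → shelf 5 (new)  [load 14/23]
  14 → shelf 6 (new)  [load 14/23]
  12 → shelf 7 (new)  [load 12/23]
  8 → shelf 5  [load 22/23]
  4 → shelf 3  [load 22/23]
  4 → shelf 4  [load 20/23]
  3 → shelf 2  [load 23/23]
7 shelves opened.

7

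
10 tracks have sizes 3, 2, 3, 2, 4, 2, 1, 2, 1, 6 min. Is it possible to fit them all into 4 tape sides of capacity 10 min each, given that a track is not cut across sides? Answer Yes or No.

Yes

A valid assignment using 3 tape sides:
  side 1: 6 + 4 = 10
  side 2: 3 + 3 + 2 + 2 = 10
  side 3: 2 + 2 + 1 + 1 = 6
That uses only 3 ≤ 4, so 4 tape sides are enough.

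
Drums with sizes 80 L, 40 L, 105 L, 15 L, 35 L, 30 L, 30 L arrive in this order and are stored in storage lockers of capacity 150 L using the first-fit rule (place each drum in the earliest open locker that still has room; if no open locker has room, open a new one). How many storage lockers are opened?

  80 → locker 1 (new)  [load 80/150]
  40 → locker 1  [load 120/150]
  105 → locker 2 (new)  [load 105/150]
  15 → locker 1  [load 135/150]
  35 → locker 2  [load 140/150]
  30 → locker 3 (new)  [load 30/150]
  30 → locker 3  [load 60/150]
3 storage lockers opened.

3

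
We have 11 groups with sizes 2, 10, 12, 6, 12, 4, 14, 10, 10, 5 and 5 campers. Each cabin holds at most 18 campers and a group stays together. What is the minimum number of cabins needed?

Total = 14 + 12 + 12 + 10 + 10 + 10 + 6 + 5 + 5 + 4 + 2 = 90 campers.
Lower bound: ⌈90/18⌉ = 5 cabins.
Also, 6 groups each exceed 9 campers, and no two of those can share a cabin, so at least 6 cabins are needed.
A packing using 6 cabins:
  cabin 1: 14 + 4 = 18
  cabin 2: 12 + 6 = 18
  cabin 3: 12 + 5 = 17
  cabin 4: 10 + 5 + 2 = 17
  cabin 5: 10 = 10
  cabin 6: 10 = 10
This matches the lower bound, so 6 is optimal.

6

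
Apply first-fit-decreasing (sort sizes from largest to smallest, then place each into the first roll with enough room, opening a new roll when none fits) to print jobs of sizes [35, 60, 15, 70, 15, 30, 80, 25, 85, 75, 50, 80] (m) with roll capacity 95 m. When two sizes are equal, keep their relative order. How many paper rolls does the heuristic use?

Sorted descending: 85, 80, 80, 75, 70, 60, 50, 35, 30, 25, 15, 15.
  85 → roll 1 (new)  [load 85/95]
  80 → roll 2 (new)  [load 80/95]
  80 → roll 3 (new)  [load 80/95]
  75 → roll 4 (new)  [load 75/95]
  70 → roll 5 (new)  [load 70/95]
  60 → roll 6 (new)  [load 60/95]
  50 → roll 7 (new)  [load 50/95]
  35 → roll 6  [load 95/95]
  30 → roll 7  [load 80/95]
  25 → roll 5  [load 95/95]
  15 → roll 2  [load 95/95]
  15 → roll 3  [load 95/95]
7 paper rolls opened.

7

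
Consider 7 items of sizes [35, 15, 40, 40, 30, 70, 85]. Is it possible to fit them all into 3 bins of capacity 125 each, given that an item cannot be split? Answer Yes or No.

Yes

A valid assignment using 3 bins:
  bin 1: 85 + 40 = 125
  bin 2: 70 + 40 + 15 = 125
  bin 3: 35 + 30 = 65
Every load is within 125, so 3 bins suffice.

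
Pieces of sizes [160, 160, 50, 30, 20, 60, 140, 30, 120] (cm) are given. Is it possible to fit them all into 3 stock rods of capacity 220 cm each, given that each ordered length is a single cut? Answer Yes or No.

No

Total = 770 cm; ⌈770/220⌉ = 4.
At least 4 stock rods are required, but only 3 are allowed.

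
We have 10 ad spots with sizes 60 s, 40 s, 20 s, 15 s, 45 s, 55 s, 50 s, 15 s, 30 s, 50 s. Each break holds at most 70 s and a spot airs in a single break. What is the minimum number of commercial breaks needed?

6

Total = 60 + 55 + 50 + 50 + 45 + 40 + 30 + 20 + 15 + 15 = 380 s.
Lower bound: ⌈380/70⌉ = 6 commercial breaks.
A packing using 6 commercial breaks:
  break 1: 60 = 60
  break 2: 55 + 15 = 70
  break 3: 50 + 20 = 70
  break 4: 50 + 15 = 65
  break 5: 45 = 45
  break 6: 40 + 30 = 70
This matches the lower bound, so 6 is optimal.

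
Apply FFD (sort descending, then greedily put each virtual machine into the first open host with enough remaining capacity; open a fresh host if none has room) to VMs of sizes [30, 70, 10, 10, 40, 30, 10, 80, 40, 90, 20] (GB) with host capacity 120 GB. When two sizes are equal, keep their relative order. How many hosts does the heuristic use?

Sorted descending: 90, 80, 70, 40, 40, 30, 30, 20, 10, 10, 10.
  90 → host 1 (new)  [load 90/120]
  80 → host 2 (new)  [load 80/120]
  70 → host 3 (new)  [load 70/120]
  40 → host 2  [load 120/120]
  40 → host 3  [load 110/120]
  30 → host 1  [load 120/120]
  30 → host 4 (new)  [load 30/120]
  20 → host 4  [load 50/120]
  10 → host 3  [load 120/120]
  10 → host 4  [load 60/120]
  10 → host 4  [load 70/120]
4 hosts opened.

4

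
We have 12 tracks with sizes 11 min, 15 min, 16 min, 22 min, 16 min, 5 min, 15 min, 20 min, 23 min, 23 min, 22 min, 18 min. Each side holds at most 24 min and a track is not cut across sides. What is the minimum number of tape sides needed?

11

Total = 23 + 23 + 22 + 22 + 20 + 18 + 16 + 16 + 15 + 15 + 11 + 5 = 206 min.
Lower bound: ⌈206/24⌉ = 9 tape sides.
Also, 10 tracks each exceed 12 min, and no two of those can share a side, so at least 10 tape sides are needed.
A packing using 11 tape sides:
  side 1: 23 = 23
  side 2: 23 = 23
  side 3: 22 = 22
  side 4: 22 = 22
  side 5: 20 = 20
  side 6: 18 + 5 = 23
  side 7: 16 = 16
  side 8: 16 = 16
  side 9: 15 = 15
  side 10: 15 = 15
  side 11: 11 = 11
No arrangement into 10 tape sides stays within capacity, so 11 is optimal.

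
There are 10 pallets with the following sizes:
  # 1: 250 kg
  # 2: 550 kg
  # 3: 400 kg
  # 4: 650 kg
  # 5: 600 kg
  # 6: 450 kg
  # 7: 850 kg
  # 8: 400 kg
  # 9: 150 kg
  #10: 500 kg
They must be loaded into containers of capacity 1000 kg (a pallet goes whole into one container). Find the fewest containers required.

5

Total = 850 + 650 + 600 + 550 + 500 + 450 + 400 + 400 + 250 + 150 = 4800 kg.
Lower bound: ⌈4800/1000⌉ = 5 containers.
A packing using 5 containers:
  container 1: 850 + 150 = 1000
  container 2: 650 + 250 = 900
  container 3: 600 + 400 = 1000
  container 4: 550 + 450 = 1000
  container 5: 500 + 400 = 900
This matches the lower bound, so 5 is optimal.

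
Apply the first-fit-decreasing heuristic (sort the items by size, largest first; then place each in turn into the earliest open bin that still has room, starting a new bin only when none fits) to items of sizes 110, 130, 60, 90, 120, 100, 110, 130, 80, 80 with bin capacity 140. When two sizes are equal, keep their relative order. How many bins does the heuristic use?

9

Sorted descending: 130, 130, 120, 110, 110, 100, 90, 80, 80, 60.
  130 → bin 1 (new)  [load 130/140]
  130 → bin 2 (new)  [load 130/140]
  120 → bin 3 (new)  [load 120/140]
  110 → bin 4 (new)  [load 110/140]
  110 → bin 5 (new)  [load 110/140]
  100 → bin 6 (new)  [load 100/140]
  90 → bin 7 (new)  [load 90/140]
  80 → bin 8 (new)  [load 80/140]
  80 → bin 9 (new)  [load 80/140]
  60 → bin 8  [load 140/140]
9 bins opened.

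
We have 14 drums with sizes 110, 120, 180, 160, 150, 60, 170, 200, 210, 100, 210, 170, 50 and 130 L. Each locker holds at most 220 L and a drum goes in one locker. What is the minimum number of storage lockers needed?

11

Total = 210 + 210 + 200 + 180 + 170 + 170 + 160 + 150 + 130 + 120 + 110 + 100 + 60 + 50 = 2020 L.
Lower bound: ⌈2020/220⌉ = 10 storage lockers.
A packing using 11 storage lockers:
  locker 1: 210 = 210
  locker 2: 210 = 210
  locker 3: 200 = 200
  locker 4: 180 = 180
  locker 5: 170 + 50 = 220
  locker 6: 170 = 170
  locker 7: 160 + 60 = 220
  locker 8: 150 = 150
  locker 9: 130 = 130
  locker 10: 120 + 100 = 220
  locker 11: 110 = 110
No arrangement into 10 storage lockers stays within capacity, so 11 is optimal.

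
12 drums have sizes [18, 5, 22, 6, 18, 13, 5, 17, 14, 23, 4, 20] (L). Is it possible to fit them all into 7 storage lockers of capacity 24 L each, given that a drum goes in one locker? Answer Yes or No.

No

Total = 165 L; ⌈165/24⌉ = 7.
8 drums each exceed half the capacity and cannot share a locker, forcing at least 8 storage lockers.
At least 8 storage lockers are required, but only 7 are allowed.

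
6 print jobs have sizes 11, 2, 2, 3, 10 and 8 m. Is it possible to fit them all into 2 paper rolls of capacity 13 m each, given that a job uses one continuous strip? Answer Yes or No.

No

Total = 36 m; ⌈36/13⌉ = 3.
At least 3 paper rolls are required, but only 2 are allowed.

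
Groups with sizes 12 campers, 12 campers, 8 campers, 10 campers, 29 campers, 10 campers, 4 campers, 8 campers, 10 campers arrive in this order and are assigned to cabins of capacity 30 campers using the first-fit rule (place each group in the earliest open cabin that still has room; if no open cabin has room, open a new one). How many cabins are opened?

  12 → cabin 1 (new)  [load 12/30]
  12 → cabin 1  [load 24/30]
  8 → cabin 2 (new)  [load 8/30]
  10 → cabin 2  [load 18/30]
  29 → cabin 3 (new)  [load 29/30]
  10 → cabin 2  [load 28/30]
  4 → cabin 1  [load 28/30]
  8 → cabin 4 (new)  [load 8/30]
  10 → cabin 4  [load 18/30]
4 cabins opened.

4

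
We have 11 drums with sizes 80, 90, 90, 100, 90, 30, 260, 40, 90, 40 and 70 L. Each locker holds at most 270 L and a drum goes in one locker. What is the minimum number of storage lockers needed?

4

Total = 260 + 100 + 90 + 90 + 90 + 90 + 80 + 70 + 40 + 40 + 30 = 980 L.
Lower bound: ⌈980/270⌉ = 4 storage lockers.
A packing using 4 storage lockers:
  locker 1: 260 = 260
  locker 2: 100 + 90 + 80 = 270
  locker 3: 90 + 90 + 90 = 270
  locker 4: 70 + 40 + 40 + 30 = 180
This matches the lower bound, so 4 is optimal.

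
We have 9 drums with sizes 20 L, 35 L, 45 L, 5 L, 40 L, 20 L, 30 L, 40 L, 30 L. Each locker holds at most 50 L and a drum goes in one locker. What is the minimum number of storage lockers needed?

6

Total = 45 + 40 + 40 + 35 + 30 + 30 + 20 + 20 + 5 = 265 L.
Lower bound: ⌈265/50⌉ = 6 storage lockers.
A packing using 6 storage lockers:
  locker 1: 45 + 5 = 50
  locker 2: 40 = 40
  locker 3: 40 = 40
  locker 4: 35 = 35
  locker 5: 30 + 20 = 50
  locker 6: 30 + 20 = 50
This matches the lower bound, so 6 is optimal.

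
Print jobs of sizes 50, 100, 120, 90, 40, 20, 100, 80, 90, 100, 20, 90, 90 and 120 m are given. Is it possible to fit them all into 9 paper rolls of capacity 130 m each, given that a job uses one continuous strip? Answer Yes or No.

No

Total = 1110 m; ⌈1110/130⌉ = 9.
10 print jobs each exceed half the capacity and cannot share a roll, forcing at least 10 paper rolls.
At least 10 paper rolls are required, but only 9 are allowed.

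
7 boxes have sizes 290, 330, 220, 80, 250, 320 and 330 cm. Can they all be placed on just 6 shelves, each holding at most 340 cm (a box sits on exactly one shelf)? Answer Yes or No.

A valid assignment using 6 shelves:
  shelf 1: 330 = 330
  shelf 2: 330 = 330
  shelf 3: 320 = 320
  shelf 4: 290 = 290
  shelf 5: 250 + 80 = 330
  shelf 6: 220 = 220
Every load is within 340 cm, so 6 shelves suffice.

Yes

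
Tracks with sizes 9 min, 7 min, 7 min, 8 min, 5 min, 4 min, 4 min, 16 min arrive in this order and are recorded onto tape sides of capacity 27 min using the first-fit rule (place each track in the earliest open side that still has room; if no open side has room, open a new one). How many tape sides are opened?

  9 → side 1 (new)  [load 9/27]
  7 → side 1  [load 16/27]
  7 → side 1  [load 23/27]
  8 → side 2 (new)  [load 8/27]
  5 → side 2  [load 13/27]
  4 → side 1  [load 27/27]
  4 → side 2  [load 17/27]
  16 → side 3 (new)  [load 16/27]
3 tape sides opened.

3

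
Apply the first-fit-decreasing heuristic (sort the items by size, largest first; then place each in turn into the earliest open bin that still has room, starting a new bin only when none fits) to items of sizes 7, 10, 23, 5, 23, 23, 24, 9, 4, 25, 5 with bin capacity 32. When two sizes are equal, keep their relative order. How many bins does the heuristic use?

6

Sorted descending: 25, 24, 23, 23, 23, 10, 9, 7, 5, 5, 4.
  25 → bin 1 (new)  [load 25/32]
  24 → bin 2 (new)  [load 24/32]
  23 → bin 3 (new)  [load 23/32]
  23 → bin 4 (new)  [load 23/32]
  23 → bin 5 (new)  [load 23/32]
  10 → bin 6 (new)  [load 10/32]
  9 → bin 3  [load 32/32]
  7 → bin 1  [load 32/32]
  5 → bin 2  [load 29/32]
  5 → bin 4  [load 28/32]
  4 → bin 4  [load 32/32]
6 bins opened.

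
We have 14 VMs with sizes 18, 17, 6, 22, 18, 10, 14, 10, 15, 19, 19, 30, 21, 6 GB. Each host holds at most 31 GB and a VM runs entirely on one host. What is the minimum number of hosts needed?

9

Total = 30 + 22 + 21 + 19 + 19 + 18 + 18 + 17 + 15 + 14 + 10 + 10 + 6 + 6 = 225 GB.
Lower bound: ⌈225/31⌉ = 8 hosts.
A packing using 9 hosts:
  host 1: 30 = 30
  host 2: 22 + 6 = 28
  host 3: 21 + 10 = 31
  host 4: 19 + 10 = 29
  host 5: 19 + 6 = 25
  host 6: 18 = 18
  host 7: 18 = 18
  host 8: 17 + 14 = 31
  host 9: 15 = 15
No arrangement into 8 hosts stays within capacity, so 9 is optimal.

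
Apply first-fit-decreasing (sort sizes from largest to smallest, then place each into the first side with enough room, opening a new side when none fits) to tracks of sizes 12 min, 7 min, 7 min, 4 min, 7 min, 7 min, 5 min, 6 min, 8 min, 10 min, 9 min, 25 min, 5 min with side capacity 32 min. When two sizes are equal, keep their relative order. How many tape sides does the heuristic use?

Sorted descending: 25, 12, 10, 9, 8, 7, 7, 7, 7, 6, 5, 5, 4.
  25 → side 1 (new)  [load 25/32]
  12 → side 2 (new)  [load 12/32]
  10 → side 2  [load 22/32]
  9 → side 2  [load 31/32]
  8 → side 3 (new)  [load 8/32]
  7 → side 1  [load 32/32]
  7 → side 3  [load 15/32]
  7 → side 3  [load 22/32]
  7 → side 3  [load 29/32]
  6 → side 4 (new)  [load 6/32]
  5 → side 4  [load 11/32]
  5 → side 4  [load 16/32]
  4 → side 4  [load 20/32]
4 tape sides opened.

4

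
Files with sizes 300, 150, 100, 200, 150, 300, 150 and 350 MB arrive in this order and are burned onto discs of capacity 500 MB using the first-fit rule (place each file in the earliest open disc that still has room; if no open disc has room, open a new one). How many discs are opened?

4

  300 → disc 1 (new)  [load 300/500]
  150 → disc 1  [load 450/500]
  100 → disc 2 (new)  [load 100/500]
  200 → disc 2  [load 300/500]
  150 → disc 2  [load 450/500]
  300 → disc 3 (new)  [load 300/500]
  150 → disc 3  [load 450/500]
  350 → disc 4 (new)  [load 350/500]
4 discs opened.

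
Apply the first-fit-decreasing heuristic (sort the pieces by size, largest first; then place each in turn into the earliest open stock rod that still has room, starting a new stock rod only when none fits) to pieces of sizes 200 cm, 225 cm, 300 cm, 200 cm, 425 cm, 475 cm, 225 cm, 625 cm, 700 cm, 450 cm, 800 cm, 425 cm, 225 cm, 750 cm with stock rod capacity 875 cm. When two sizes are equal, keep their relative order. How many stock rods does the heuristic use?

8

Sorted descending: 800, 750, 700, 625, 475, 450, 425, 425, 300, 225, 225, 225, 200, 200.
  800 → stock rod 1 (new)  [load 800/875]
  750 → stock rod 2 (new)  [load 750/875]
  700 → stock rod 3 (new)  [load 700/875]
  625 → stock rod 4 (new)  [load 625/875]
  475 → stock rod 5 (new)  [load 475/875]
  450 → stock rod 6 (new)  [load 450/875]
  425 → stock rod 6  [load 875/875]
  425 → stock rod 7 (new)  [load 425/875]
  300 → stock rod 5  [load 775/875]
  225 → stock rod 4  [load 850/875]
  225 → stock rod 7  [load 650/875]
  225 → stock rod 7  [load 875/875]
  200 → stock rod 8 (new)  [load 200/875]
  200 → stock rod 8  [load 400/875]
8 stock rods opened.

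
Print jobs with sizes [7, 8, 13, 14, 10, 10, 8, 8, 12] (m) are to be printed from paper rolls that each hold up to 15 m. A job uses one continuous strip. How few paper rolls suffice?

Total = 14 + 13 + 12 + 10 + 10 + 8 + 8 + 8 + 7 = 90 m.
Lower bound: ⌈90/15⌉ = 6 paper rolls.
Also, 8 print jobs each exceed 15/2 m, and no two of those can share a roll, so at least 8 paper rolls are needed.
A packing using 8 paper rolls:
  roll 1: 14 = 14
  roll 2: 13 = 13
  roll 3: 12 = 12
  roll 4: 10 = 10
  roll 5: 10 = 10
  roll 6: 8 + 7 = 15
  roll 7: 8 = 8
  roll 8: 8 = 8
This matches the lower bound, so 8 is optimal.

8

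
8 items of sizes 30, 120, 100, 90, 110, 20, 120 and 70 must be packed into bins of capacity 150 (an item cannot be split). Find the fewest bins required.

6

Total = 120 + 120 + 110 + 100 + 90 + 70 + 30 + 20 = 660.
Lower bound: ⌈660/150⌉ = 5 bins.
A packing using 6 bins:
  bin 1: 120 + 30 = 150
  bin 2: 120 + 20 = 140
  bin 3: 110 = 110
  bin 4: 100 = 100
  bin 5: 90 = 90
  bin 6: 70 = 70
No arrangement into 5 bins stays within capacity, so 6 is optimal.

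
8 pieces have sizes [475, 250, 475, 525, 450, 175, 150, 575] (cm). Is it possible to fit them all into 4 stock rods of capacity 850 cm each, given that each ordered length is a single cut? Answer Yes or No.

No

Total = 3075 cm; ⌈3075/850⌉ = 4.
5 pieces each exceed half the capacity and cannot share a stock rod, forcing at least 5 stock rods.
At least 5 stock rods are required, but only 4 are allowed.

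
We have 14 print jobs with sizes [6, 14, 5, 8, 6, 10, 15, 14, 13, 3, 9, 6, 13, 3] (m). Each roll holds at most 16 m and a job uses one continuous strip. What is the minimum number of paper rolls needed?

9

Total = 15 + 14 + 14 + 13 + 13 + 10 + 9 + 8 + 6 + 6 + 6 + 5 + 3 + 3 = 125 m.
Lower bound: ⌈125/16⌉ = 8 paper rolls.
A packing using 9 paper rolls:
  roll 1: 15 = 15
  roll 2: 14 = 14
  roll 3: 14 = 14
  roll 4: 13 + 3 = 16
  roll 5: 13 + 3 = 16
  roll 6: 10 + 6 = 16
  roll 7: 9 + 6 = 15
  roll 8: 8 + 6 = 14
  roll 9: 5 = 5
No arrangement into 8 paper rolls stays within capacity, so 9 is optimal.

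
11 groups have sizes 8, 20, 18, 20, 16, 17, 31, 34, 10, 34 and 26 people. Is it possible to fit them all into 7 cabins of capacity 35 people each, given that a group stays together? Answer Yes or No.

Total = 234 people; ⌈234/35⌉ = 7.
The bound of 7 does not rule out 7, but exhaustive search shows no assignment into 7 cabins of capacity 35 people exists — the minimum is 8.

No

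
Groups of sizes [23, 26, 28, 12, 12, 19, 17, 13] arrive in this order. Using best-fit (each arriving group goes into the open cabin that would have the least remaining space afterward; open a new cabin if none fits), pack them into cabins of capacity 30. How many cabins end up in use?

6

  23 → cabin 1 (new)  [load 23/30]
  26 → cabin 2 (new)  [load 26/30]
  28 → cabin 3 (new)  [load 28/30]
  12 → cabin 4 (new)  [load 12/30]
  12 → cabin 4  [load 24/30]
  19 → cabin 5 (new)  [load 19/30]
  17 → cabin 6 (new)  [load 17/30]
  13 → cabin 6  [load 30/30]
6 cabins opened.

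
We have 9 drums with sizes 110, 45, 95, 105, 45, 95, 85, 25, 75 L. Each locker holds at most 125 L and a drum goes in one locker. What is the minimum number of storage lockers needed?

Total = 110 + 105 + 95 + 95 + 85 + 75 + 45 + 45 + 25 = 680 L.
Lower bound: ⌈680/125⌉ = 6 storage lockers.
A packing using 7 storage lockers:
  locker 1: 110 = 110
  locker 2: 105 = 105
  locker 3: 95 + 25 = 120
  locker 4: 95 = 95
  locker 5: 85 = 85
  locker 6: 75 + 45 = 120
  locker 7: 45 = 45
No arrangement into 6 storage lockers stays within capacity, so 7 is optimal.

7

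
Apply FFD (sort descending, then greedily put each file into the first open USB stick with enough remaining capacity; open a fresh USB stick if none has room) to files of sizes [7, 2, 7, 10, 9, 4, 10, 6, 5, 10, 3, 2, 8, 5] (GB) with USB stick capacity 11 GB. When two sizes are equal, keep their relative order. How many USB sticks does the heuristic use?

9

Sorted descending: 10, 10, 10, 9, 8, 7, 7, 6, 5, 5, 4, 3, 2, 2.
  10 → USB stick 1 (new)  [load 10/11]
  10 → USB stick 2 (new)  [load 10/11]
  10 → USB stick 3 (new)  [load 10/11]
  9 → USB stick 4 (new)  [load 9/11]
  8 → USB stick 5 (new)  [load 8/11]
  7 → USB stick 6 (new)  [load 7/11]
  7 → USB stick 7 (new)  [load 7/11]
  6 → USB stick 8 (new)  [load 6/11]
  5 → USB stick 8  [load 11/11]
  5 → USB stick 9 (new)  [load 5/11]
  4 → USB stick 6  [load 11/11]
  3 → USB stick 5  [load 11/11]
  2 → USB stick 4  [load 11/11]
  2 → USB stick 7  [load 9/11]
9 USB sticks opened.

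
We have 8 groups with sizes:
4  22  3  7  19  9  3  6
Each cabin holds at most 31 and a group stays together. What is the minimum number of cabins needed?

3

Total = 22 + 19 + 9 + 7 + 6 + 4 + 3 + 3 = 73.
Lower bound: ⌈73/31⌉ = 3 cabins.
A packing using 3 cabins:
  cabin 1: 22 + 9 = 31
  cabin 2: 19 + 7 + 4 = 30
  cabin 3: 6 + 3 + 3 = 12
This matches the lower bound, so 3 is optimal.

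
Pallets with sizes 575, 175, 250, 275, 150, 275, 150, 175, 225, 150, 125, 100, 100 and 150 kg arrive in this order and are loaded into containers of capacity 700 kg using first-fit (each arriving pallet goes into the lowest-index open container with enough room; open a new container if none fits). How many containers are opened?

5

  575 → container 1 (new)  [load 575/700]
  175 → container 2 (new)  [load 175/700]
  250 → container 2  [load 425/700]
  275 → container 2  [load 700/700]
  150 → container 3 (new)  [load 150/700]
  275 → container 3  [load 425/700]
  150 → container 3  [load 575/700]
  175 → container 4 (new)  [load 175/700]
  225 → container 4  [load 400/700]
  150 → container 4  [load 550/700]
  125 → container 1  [load 700/700]
  100 → container 3  [load 675/700]
  100 → container 4  [load 650/700]
  150 → container 5 (new)  [load 150/700]
5 containers opened.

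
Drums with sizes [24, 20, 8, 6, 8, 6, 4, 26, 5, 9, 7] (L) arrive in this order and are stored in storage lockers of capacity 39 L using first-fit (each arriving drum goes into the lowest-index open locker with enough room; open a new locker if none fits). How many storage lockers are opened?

4

  24 → locker 1 (new)  [load 24/39]
  20 → locker 2 (new)  [load 20/39]
  8 → locker 1  [load 32/39]
  6 → locker 1  [load 38/39]
  8 → locker 2  [load 28/39]
  6 → locker 2  [load 34/39]
  4 → locker 2  [load 38/39]
  26 → locker 3 (new)  [load 26/39]
  5 → locker 3  [load 31/39]
  9 → locker 4 (new)  [load 9/39]
  7 → locker 3  [load 38/39]
4 storage lockers opened.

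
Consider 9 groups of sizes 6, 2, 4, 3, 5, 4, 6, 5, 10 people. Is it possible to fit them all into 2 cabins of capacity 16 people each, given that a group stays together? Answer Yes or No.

No

Total = 45 people; ⌈45/16⌉ = 3.
At least 3 cabins are required, but only 2 are allowed.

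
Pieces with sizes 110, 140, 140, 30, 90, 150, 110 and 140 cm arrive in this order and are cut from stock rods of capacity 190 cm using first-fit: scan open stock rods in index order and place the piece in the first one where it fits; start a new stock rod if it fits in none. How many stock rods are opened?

  110 → stock rod 1 (new)  [load 110/190]
  140 → stock rod 2 (new)  [load 140/190]
  140 → stock rod 3 (new)  [load 140/190]
  30 → stock rod 1  [load 140/190]
  90 → stock rod 4 (new)  [load 90/190]
  150 → stock rod 5 (new)  [load 150/190]
  110 → stock rod 6 (new)  [load 110/190]
  140 → stock rod 7 (new)  [load 140/190]
7 stock rods opened.

7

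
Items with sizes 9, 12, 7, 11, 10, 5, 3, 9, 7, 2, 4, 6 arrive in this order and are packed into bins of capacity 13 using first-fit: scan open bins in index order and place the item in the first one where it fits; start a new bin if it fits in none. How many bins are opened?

  9 → bin 1 (new)  [load 9/13]
  12 → bin 2 (new)  [load 12/13]
  7 → bin 3 (new)  [load 7/13]
  11 → bin 4 (new)  [load 11/13]
  10 → bin 5 (new)  [load 10/13]
  5 → bin 3  [load 12/13]
  3 → bin 1  [load 12/13]
  9 → bin 6 (new)  [load 9/13]
  7 → bin 7 (new)  [load 7/13]
  2 → bin 4  [load 13/13]
  4 → bin 6  [load 13/13]
  6 → bin 7  [load 13/13]
7 bins opened.

7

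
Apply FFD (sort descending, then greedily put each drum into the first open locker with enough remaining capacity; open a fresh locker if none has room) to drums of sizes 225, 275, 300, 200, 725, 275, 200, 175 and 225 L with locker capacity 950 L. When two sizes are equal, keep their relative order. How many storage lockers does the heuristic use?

Sorted descending: 725, 300, 275, 275, 225, 225, 200, 200, 175.
  725 → locker 1 (new)  [load 725/950]
  300 → locker 2 (new)  [load 300/950]
  275 → locker 2  [load 575/950]
  275 → locker 2  [load 850/950]
  225 → locker 1  [load 950/950]
  225 → locker 3 (new)  [load 225/950]
  200 → locker 3  [load 425/950]
  200 → locker 3  [load 625/950]
  175 → locker 3  [load 800/950]
3 storage lockers opened.

3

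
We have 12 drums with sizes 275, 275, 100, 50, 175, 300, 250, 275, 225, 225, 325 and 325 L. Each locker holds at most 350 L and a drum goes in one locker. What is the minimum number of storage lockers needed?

10

Total = 325 + 325 + 300 + 275 + 275 + 275 + 250 + 225 + 225 + 175 + 100 + 50 = 2800 L.
Lower bound: ⌈2800/350⌉ = 8 storage lockers.
Also, 9 drums each exceed 175 L, and no two of those can share a locker, so at least 9 storage lockers are needed.
A packing using 10 storage lockers:
  locker 1: 325 = 325
  locker 2: 325 = 325
  locker 3: 300 + 50 = 350
  locker 4: 275 = 275
  locker 5: 275 = 275
  locker 6: 275 = 275
  locker 7: 250 + 100 = 350
  locker 8: 225 = 225
  locker 9: 225 = 225
  locker 10: 175 = 175
No arrangement into 9 storage lockers stays within capacity, so 10 is optimal.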